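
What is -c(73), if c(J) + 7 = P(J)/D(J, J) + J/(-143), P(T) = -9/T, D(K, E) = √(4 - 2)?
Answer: 1074/143 + 9*√2/146 ≈ 7.5977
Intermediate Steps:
D(K, E) = √2
c(J) = -7 - J/143 - 9*√2/(2*J) (c(J) = -7 + ((-9/J)/(√2) + J/(-143)) = -7 + ((-9/J)*(√2/2) + J*(-1/143)) = -7 + (-9*√2/(2*J) - J/143) = -7 + (-J/143 - 9*√2/(2*J)) = -7 - J/143 - 9*√2/(2*J))
-c(73) = -(-7 - 1/143*73 - 9/2*√2/73) = -(-7 - 73/143 - 9/2*√2*1/73) = -(-7 - 73/143 - 9*√2/146) = -(-1074/143 - 9*√2/146) = 1074/143 + 9*√2/146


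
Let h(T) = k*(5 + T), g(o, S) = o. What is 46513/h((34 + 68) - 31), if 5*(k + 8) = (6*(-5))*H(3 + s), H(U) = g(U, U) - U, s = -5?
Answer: -46513/608 ≈ -76.502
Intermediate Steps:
H(U) = 0 (H(U) = U - U = 0)
k = -8 (k = -8 + ((6*(-5))*0)/5 = -8 + (-30*0)/5 = -8 + (⅕)*0 = -8 + 0 = -8)
h(T) = -40 - 8*T (h(T) = -8*(5 + T) = -40 - 8*T)
46513/h((34 + 68) - 31) = 46513/(-40 - 8*((34 + 68) - 31)) = 46513/(-40 - 8*(102 - 31)) = 46513/(-40 - 8*71) = 46513/(-40 - 568) = 46513/(-608) = 46513*(-1/608) = -46513/608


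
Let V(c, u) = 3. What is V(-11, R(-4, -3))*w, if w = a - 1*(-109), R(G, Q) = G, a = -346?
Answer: -711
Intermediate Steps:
w = -237 (w = -346 - 1*(-109) = -346 + 109 = -237)
V(-11, R(-4, -3))*w = 3*(-237) = -711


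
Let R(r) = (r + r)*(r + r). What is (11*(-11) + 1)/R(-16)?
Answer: -15/128 ≈ -0.11719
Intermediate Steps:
R(r) = 4*r² (R(r) = (2*r)*(2*r) = 4*r²)
(11*(-11) + 1)/R(-16) = (11*(-11) + 1)/((4*(-16)²)) = (-121 + 1)/((4*256)) = -120/1024 = -120*1/1024 = -15/128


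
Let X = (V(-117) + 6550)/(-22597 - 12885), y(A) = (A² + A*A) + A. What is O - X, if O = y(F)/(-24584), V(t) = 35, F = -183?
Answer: -1104067275/436144744 ≈ -2.5314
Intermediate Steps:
y(A) = A + 2*A² (y(A) = (A² + A²) + A = 2*A² + A = A + 2*A²)
X = -6585/35482 (X = (35 + 6550)/(-22597 - 12885) = 6585/(-35482) = 6585*(-1/35482) = -6585/35482 ≈ -0.18559)
O = -66795/24584 (O = -183*(1 + 2*(-183))/(-24584) = -183*(1 - 366)*(-1/24584) = -183*(-365)*(-1/24584) = 66795*(-1/24584) = -66795/24584 ≈ -2.7170)
O - X = -66795/24584 - 1*(-6585/35482) = -66795/24584 + 6585/35482 = -1104067275/436144744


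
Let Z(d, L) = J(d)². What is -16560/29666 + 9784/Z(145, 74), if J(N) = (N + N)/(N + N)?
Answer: 145117792/14833 ≈ 9783.4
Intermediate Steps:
J(N) = 1 (J(N) = (2*N)/((2*N)) = (2*N)*(1/(2*N)) = 1)
Z(d, L) = 1 (Z(d, L) = 1² = 1)
-16560/29666 + 9784/Z(145, 74) = -16560/29666 + 9784/1 = -16560*1/29666 + 9784*1 = -8280/14833 + 9784 = 145117792/14833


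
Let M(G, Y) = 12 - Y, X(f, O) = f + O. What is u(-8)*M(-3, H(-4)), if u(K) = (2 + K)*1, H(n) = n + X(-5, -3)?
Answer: -144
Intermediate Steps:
X(f, O) = O + f
H(n) = -8 + n (H(n) = n + (-3 - 5) = n - 8 = -8 + n)
u(K) = 2 + K
u(-8)*M(-3, H(-4)) = (2 - 8)*(12 - (-8 - 4)) = -6*(12 - 1*(-12)) = -6*(12 + 12) = -6*24 = -144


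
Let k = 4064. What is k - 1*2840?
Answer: 1224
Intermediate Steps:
k - 1*2840 = 4064 - 1*2840 = 4064 - 2840 = 1224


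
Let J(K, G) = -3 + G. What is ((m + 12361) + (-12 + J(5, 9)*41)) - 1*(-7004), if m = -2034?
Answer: 17565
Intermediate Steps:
((m + 12361) + (-12 + J(5, 9)*41)) - 1*(-7004) = ((-2034 + 12361) + (-12 + (-3 + 9)*41)) - 1*(-7004) = (10327 + (-12 + 6*41)) + 7004 = (10327 + (-12 + 246)) + 7004 = (10327 + 234) + 7004 = 10561 + 7004 = 17565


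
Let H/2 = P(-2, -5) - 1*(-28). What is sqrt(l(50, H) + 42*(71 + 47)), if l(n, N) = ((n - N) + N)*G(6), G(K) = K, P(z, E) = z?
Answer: 6*sqrt(146) ≈ 72.498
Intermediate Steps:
H = 52 (H = 2*(-2 - 1*(-28)) = 2*(-2 + 28) = 2*26 = 52)
l(n, N) = 6*n (l(n, N) = ((n - N) + N)*6 = n*6 = 6*n)
sqrt(l(50, H) + 42*(71 + 47)) = sqrt(6*50 + 42*(71 + 47)) = sqrt(300 + 42*118) = sqrt(300 + 4956) = sqrt(5256) = 6*sqrt(146)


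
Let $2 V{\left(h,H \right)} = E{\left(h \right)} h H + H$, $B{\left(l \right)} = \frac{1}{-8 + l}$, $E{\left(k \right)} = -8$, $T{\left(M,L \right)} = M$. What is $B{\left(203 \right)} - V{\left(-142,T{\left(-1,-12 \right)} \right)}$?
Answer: $\frac{221717}{390} \approx 568.5$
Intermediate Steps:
$V{\left(h,H \right)} = \frac{H}{2} - 4 H h$ ($V{\left(h,H \right)} = \frac{- 8 h H + H}{2} = \frac{- 8 H h + H}{2} = \frac{H - 8 H h}{2} = \frac{H}{2} - 4 H h$)
$B{\left(203 \right)} - V{\left(-142,T{\left(-1,-12 \right)} \right)} = \frac{1}{-8 + 203} - \frac{1}{2} \left(-1\right) \left(1 - -1136\right) = \frac{1}{195} - \frac{1}{2} \left(-1\right) \left(1 + 1136\right) = \frac{1}{195} - \frac{1}{2} \left(-1\right) 1137 = \frac{1}{195} - - \frac{1137}{2} = \frac{1}{195} + \frac{1137}{2} = \frac{221717}{390}$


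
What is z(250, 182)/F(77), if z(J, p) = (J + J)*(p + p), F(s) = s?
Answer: 26000/11 ≈ 2363.6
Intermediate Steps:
z(J, p) = 4*J*p (z(J, p) = (2*J)*(2*p) = 4*J*p)
z(250, 182)/F(77) = (4*250*182)/77 = 182000*(1/77) = 26000/11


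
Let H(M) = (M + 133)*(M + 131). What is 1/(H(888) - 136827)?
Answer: 1/903572 ≈ 1.1067e-6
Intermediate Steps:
H(M) = (131 + M)*(133 + M) (H(M) = (133 + M)*(131 + M) = (131 + M)*(133 + M))
1/(H(888) - 136827) = 1/((17423 + 888² + 264*888) - 136827) = 1/((17423 + 788544 + 234432) - 136827) = 1/(1040399 - 136827) = 1/903572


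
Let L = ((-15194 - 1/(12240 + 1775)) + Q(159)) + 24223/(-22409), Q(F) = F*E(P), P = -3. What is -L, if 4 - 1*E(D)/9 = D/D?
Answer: 3423930841389/314062135 ≈ 10902.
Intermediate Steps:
E(D) = 27 (E(D) = 36 - 9*D/D = 36 - 9*1 = 36 - 9 = 27)
Q(F) = 27*F (Q(F) = F*27 = 27*F)
L = -3423930841389/314062135 (L = ((-15194 - 1/(12240 + 1775)) + 27*159) + 24223/(-22409) = ((-15194 - 1/14015) + 4293) + 24223*(-1/22409) = ((-15194 - 1*1/14015) + 4293) - 24223/22409 = ((-15194 - 1/14015) + 4293) - 24223/22409 = (-212943911/14015 + 4293) - 24223/22409 = -152777516/14015 - 24223/22409 = -3423930841389/314062135 ≈ -10902.)
-L = -1*(-3423930841389/314062135) = 3423930841389/314062135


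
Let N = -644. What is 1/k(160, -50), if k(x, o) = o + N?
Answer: -1/694 ≈ -0.0014409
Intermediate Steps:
k(x, o) = -644 + o (k(x, o) = o - 644 = -644 + o)
1/k(160, -50) = 1/(-644 - 50) = 1/(-694) = -1/694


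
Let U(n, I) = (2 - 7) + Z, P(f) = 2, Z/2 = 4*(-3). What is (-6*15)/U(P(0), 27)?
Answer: 90/29 ≈ 3.1034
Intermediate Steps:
Z = -24 (Z = 2*(4*(-3)) = 2*(-12) = -24)
U(n, I) = -29 (U(n, I) = (2 - 7) - 24 = -5 - 24 = -29)
(-6*15)/U(P(0), 27) = -6*15/(-29) = -90*(-1/29) = 90/29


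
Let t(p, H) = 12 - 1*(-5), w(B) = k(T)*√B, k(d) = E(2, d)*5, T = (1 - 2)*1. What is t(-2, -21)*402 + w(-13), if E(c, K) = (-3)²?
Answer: 6834 + 45*I*√13 ≈ 6834.0 + 162.25*I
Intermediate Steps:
E(c, K) = 9
T = -1 (T = -1*1 = -1)
k(d) = 45 (k(d) = 9*5 = 45)
w(B) = 45*√B
t(p, H) = 17 (t(p, H) = 12 + 5 = 17)
t(-2, -21)*402 + w(-13) = 17*402 + 45*√(-13) = 6834 + 45*(I*√13) = 6834 + 45*I*√13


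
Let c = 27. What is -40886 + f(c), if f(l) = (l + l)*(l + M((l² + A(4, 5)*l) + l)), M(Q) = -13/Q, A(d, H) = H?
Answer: -1301150/33 ≈ -39429.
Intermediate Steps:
f(l) = 2*l*(l - 13/(l² + 6*l)) (f(l) = (l + l)*(l - 13/((l² + 5*l) + l)) = (2*l)*(l - 13/(l² + 6*l)) = 2*l*(l - 13/(l² + 6*l)))
-40886 + f(c) = -40886 + 2*(-13 + 27²*(6 + 27))/(6 + 27) = -40886 + 2*(-13 + 729*33)/33 = -40886 + 2*(1/33)*(-13 + 24057) = -40886 + 2*(1/33)*24044 = -40886 + 48088/33 = -1301150/33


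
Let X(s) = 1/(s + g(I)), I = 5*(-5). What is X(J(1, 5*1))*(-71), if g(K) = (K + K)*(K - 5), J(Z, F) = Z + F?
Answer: -71/1506 ≈ -0.047145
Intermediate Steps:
J(Z, F) = F + Z
I = -25
g(K) = 2*K*(-5 + K) (g(K) = (2*K)*(-5 + K) = 2*K*(-5 + K))
X(s) = 1/(1500 + s) (X(s) = 1/(s + 2*(-25)*(-5 - 25)) = 1/(s + 2*(-25)*(-30)) = 1/(s + 1500) = 1/(1500 + s))
X(J(1, 5*1))*(-71) = -71/(1500 + (5*1 + 1)) = -71/(1500 + (5 + 1)) = -71/(1500 + 6) = -71/1506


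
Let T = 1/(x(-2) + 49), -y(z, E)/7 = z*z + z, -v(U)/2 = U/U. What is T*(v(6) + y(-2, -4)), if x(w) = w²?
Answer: -16/53 ≈ -0.30189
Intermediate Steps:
v(U) = -2 (v(U) = -2*U/U = -2*1 = -2)
y(z, E) = -7*z - 7*z² (y(z, E) = -7*(z*z + z) = -7*(z² + z) = -7*(z + z²) = -7*z - 7*z²)
T = 1/53 (T = 1/((-2)² + 49) = 1/(4 + 49) = 1/53 ≈ 0.018868)
T*(v(6) + y(-2, -4)) = (-2 - 7*(-2)*(1 - 2))/53 = (-2 - 7*(-2)*(-1))/53 = (-2 - 14)/53 = (1/53)*(-16) = -16/53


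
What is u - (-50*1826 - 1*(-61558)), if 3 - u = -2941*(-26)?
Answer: -46721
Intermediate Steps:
u = -76463 (u = 3 - (-2941)*(-26) = 3 - 1*76466 = 3 - 76466 = -76463)
u - (-50*1826 - 1*(-61558)) = -76463 - (-50*1826 - 1*(-61558)) = -76463 - (-91300 + 61558) = -76463 - 1*(-29742) = -76463 + 29742 = -46721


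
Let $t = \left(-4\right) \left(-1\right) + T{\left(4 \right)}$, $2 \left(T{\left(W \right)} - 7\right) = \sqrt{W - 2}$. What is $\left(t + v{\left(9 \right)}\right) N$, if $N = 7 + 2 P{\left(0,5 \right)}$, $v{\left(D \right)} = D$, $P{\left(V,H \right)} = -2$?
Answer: $60 + \frac{3 \sqrt{2}}{2} \approx 62.121$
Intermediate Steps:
$T{\left(W \right)} = 7 + \frac{\sqrt{-2 + W}}{2}$ ($T{\left(W \right)} = 7 + \frac{\sqrt{W - 2}}{2} = 7 + \frac{\sqrt{-2 + W}}{2}$)
$N = 3$ ($N = 7 + 2 \left(-2\right) = 7 - 4 = 3$)
$t = 11 + \frac{\sqrt{2}}{2}$ ($t = \left(-4\right) \left(-1\right) + \left(7 + \frac{\sqrt{-2 + 4}}{2}\right) = 4 + \left(7 + \frac{\sqrt{2}}{2}\right) = 11 + \frac{\sqrt{2}}{2} \approx 11.707$)
$\left(t + v{\left(9 \right)}\right) N = \left(\left(11 + \frac{\sqrt{2}}{2}\right) + 9\right) 3 = \left(20 + \frac{\sqrt{2}}{2}\right) 3 = 60 + \frac{3 \sqrt{2}}{2}$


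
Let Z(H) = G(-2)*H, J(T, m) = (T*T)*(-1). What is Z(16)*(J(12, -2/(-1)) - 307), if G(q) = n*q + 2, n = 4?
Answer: 43296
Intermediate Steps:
G(q) = 2 + 4*q (G(q) = 4*q + 2 = 2 + 4*q)
J(T, m) = -T² (J(T, m) = T²*(-1) = -T²)
Z(H) = -6*H (Z(H) = (2 + 4*(-2))*H = (2 - 8)*H = -6*H)
Z(16)*(J(12, -2/(-1)) - 307) = (-6*16)*(-1*12² - 307) = -96*(-1*144 - 307) = -96*(-144 - 307) = -96*(-451) = 43296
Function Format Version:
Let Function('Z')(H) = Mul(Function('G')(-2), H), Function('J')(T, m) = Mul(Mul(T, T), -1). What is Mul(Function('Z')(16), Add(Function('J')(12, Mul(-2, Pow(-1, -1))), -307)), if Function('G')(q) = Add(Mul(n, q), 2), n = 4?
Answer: 43296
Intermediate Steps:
Function('G')(q) = Add(2, Mul(4, q)) (Function('G')(q) = Add(Mul(4, q), 2) = Add(2, Mul(4, q)))
Function('J')(T, m) = Mul(-1, Pow(T, 2)) (Function('J')(T, m) = Mul(Pow(T, 2), -1) = Mul(-1, Pow(T, 2)))
Function('Z')(H) = Mul(-6, H) (Function('Z')(H) = Mul(Add(2, Mul(4, -2)), H) = Mul(Add(2, -8), H) = Mul(-6, H))
Mul(Function('Z')(16), Add(Function('J')(12, Mul(-2, Pow(-1, -1))), -307)) = Mul(Mul(-6, 16), Add(Mul(-1, Pow(12, 2)), -307)) = Mul(-96, Add(Mul(-1, 144), -307)) = Mul(-96, Add(-144, -307)) = Mul(-96, -451) = 43296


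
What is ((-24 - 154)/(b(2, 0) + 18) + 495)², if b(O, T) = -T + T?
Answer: 19061956/81 ≈ 2.3533e+5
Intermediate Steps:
b(O, T) = 0
((-24 - 154)/(b(2, 0) + 18) + 495)² = ((-24 - 154)/(0 + 18) + 495)² = (-178/18 + 495)² = (-178*1/18 + 495)² = (-89/9 + 495)² = (4366/9)² = 19061956/81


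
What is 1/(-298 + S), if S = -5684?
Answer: -1/5982 ≈ -0.00016717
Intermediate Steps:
1/(-298 + S) = 1/(-298 - 5684) = 1/(-5982) = -1/5982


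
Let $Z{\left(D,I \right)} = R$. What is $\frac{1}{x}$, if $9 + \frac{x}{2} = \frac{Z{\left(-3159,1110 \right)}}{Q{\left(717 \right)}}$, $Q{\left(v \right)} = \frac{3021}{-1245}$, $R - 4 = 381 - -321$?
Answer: $- \frac{1007}{604106} \approx -0.0016669$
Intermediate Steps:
$R = 706$ ($R = 4 + \left(381 - -321\right) = 4 + \left(381 + 321\right) = 4 + 702 = 706$)
$Z{\left(D,I \right)} = 706$
$Q{\left(v \right)} = - \frac{1007}{415}$ ($Q{\left(v \right)} = 3021 \left(- \frac{1}{1245}\right) = - \frac{1007}{415}$)
$x = - \frac{604106}{1007}$ ($x = -18 + 2 \frac{706}{- \frac{1007}{415}} = -18 + 2 \cdot 706 \left(- \frac{415}{1007}\right) = -18 + 2 \left(- \frac{292990}{1007}\right) = -18 - \frac{585980}{1007} = - \frac{604106}{1007} \approx -599.91$)
$\frac{1}{x} = \frac{1}{- \frac{604106}{1007}} = - \frac{1007}{604106}$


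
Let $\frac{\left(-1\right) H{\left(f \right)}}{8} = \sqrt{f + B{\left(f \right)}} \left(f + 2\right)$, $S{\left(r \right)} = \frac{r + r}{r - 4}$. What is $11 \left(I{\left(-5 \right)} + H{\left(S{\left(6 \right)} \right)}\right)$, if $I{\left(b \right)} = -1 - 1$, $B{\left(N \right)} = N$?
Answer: $-22 - 1408 \sqrt{3} \approx -2460.7$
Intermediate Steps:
$S{\left(r \right)} = \frac{2 r}{-4 + r}$
$I{\left(b \right)} = -2$ ($I{\left(b \right)} = -1 - 1 = -2$)
$H{\left(f \right)} = - 8 \sqrt{2} \sqrt{f} \left(2 + f\right)$ ($H{\left(f \right)} = - 8 \sqrt{f + f} \left(f + 2\right) = - 8 \sqrt{2 f} \left(2 + f\right) = - 8 \sqrt{2} \sqrt{f} \left(2 + f\right)$)
$11 \left(I{\left(-5 \right)} + H{\left(S{\left(6 \right)} \right)}\right) = 11 \left(-2 + 8 \sqrt{2} \sqrt{2 \cdot 6 \frac{1}{-4 + 6}} \left(-2 - 2 \cdot 6 \frac{1}{-4 + 6}\right)\right) = 11 \left(-2 + 8 \sqrt{2} \sqrt{2 \cdot 6 \cdot \frac{1}{2}} \left(-2 - 2 \cdot 6 \cdot \frac{1}{2}\right)\right) = 11 \left(-2 + 8 \sqrt{2} \sqrt{6} \left(-2 - 6\right)\right) = 11 \left(-2 + 8 \sqrt{2} \sqrt{6} \left(-8\right)\right) = 11 \left(-2 - 128 \sqrt{3}\right) = -22 - 1408 \sqrt{3}$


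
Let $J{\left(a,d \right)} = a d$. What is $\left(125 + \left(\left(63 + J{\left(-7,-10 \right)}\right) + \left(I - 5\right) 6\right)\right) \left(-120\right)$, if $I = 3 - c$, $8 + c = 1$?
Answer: $-34560$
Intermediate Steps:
$c = -7$ ($c = -8 + 1 = -7$)
$I = 10$ ($I = 3 - -7 = 3 + 7 = 10$)
$\left(125 + \left(\left(63 + J{\left(-7,-10 \right)}\right) + \left(I - 5\right) 6\right)\right) \left(-120\right) = \left(125 + \left(\left(63 - -70\right) + \left(10 - 5\right) 6\right)\right) \left(-120\right) = \left(125 + \left(\left(63 + 70\right) + 5 \cdot 6\right)\right) \left(-120\right) = \left(125 + \left(133 + 30\right)\right) \left(-120\right) = \left(125 + 163\right) \left(-120\right) = 288 \left(-120\right) = -34560$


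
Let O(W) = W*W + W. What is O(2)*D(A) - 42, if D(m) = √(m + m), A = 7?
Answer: -42 + 6*√14 ≈ -19.550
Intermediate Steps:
D(m) = √2*√m (D(m) = √(2*m) = √2*√m)
O(W) = W + W² (O(W) = W² + W = W + W²)
O(2)*D(A) - 42 = (2*(1 + 2))*(√2*√7) - 42 = (2*3)*√14 - 42 = 6*√14 - 42 = -42 + 6*√14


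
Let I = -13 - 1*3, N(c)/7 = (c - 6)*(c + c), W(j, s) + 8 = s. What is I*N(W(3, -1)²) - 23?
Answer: -1360823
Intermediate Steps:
W(j, s) = -8 + s
N(c) = 14*c*(-6 + c) (N(c) = 7*((c - 6)*(c + c)) = 7*((-6 + c)*(2*c)) = 7*(2*c*(-6 + c)) = 14*c*(-6 + c))
I = -16 (I = -13 - 3 = -16)
I*N(W(3, -1)²) - 23 = -224*(-8 - 1)²*(-6 + (-8 - 1)²) - 23 = -224*(-9)²*(-6 + (-9)²) - 23 = -224*81*(-6 + 81) - 23 = -224*81*75 - 23 = -16*85050 - 23 = -1360800 - 23 = -1360823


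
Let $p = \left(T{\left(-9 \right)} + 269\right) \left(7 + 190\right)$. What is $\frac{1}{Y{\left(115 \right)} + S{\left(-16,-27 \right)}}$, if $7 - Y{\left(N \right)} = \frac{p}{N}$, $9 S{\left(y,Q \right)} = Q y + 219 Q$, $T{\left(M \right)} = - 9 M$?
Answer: $- \frac{23}{27636} \approx -0.00083225$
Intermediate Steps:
$S{\left(y,Q \right)} = \frac{73 Q}{3} + \frac{Q y}{9}$ ($S{\left(y,Q \right)} = \frac{Q y + 219 Q}{9} = \frac{219 Q + Q y}{9} = \frac{73 Q}{3} + \frac{Q y}{9}$)
$p = 68950$ ($p = \left(\left(-9\right) \left(-9\right) + 269\right) \left(7 + 190\right) = \left(81 + 269\right) 197 = 350 \cdot 197 = 68950$)
$Y{\left(N \right)} = 7 - \frac{68950}{N}$
$\frac{1}{Y{\left(115 \right)} + S{\left(-16,-27 \right)}} = \frac{1}{\left(7 - \frac{68950}{115}\right) + \frac{1}{9} \left(-27\right) \left(219 - 16\right)} = \frac{1}{\left(7 - \frac{13790}{23}\right) + \frac{1}{9} \left(-27\right) 203} = \frac{1}{\left(7 - \frac{13790}{23}\right) - 609} = \frac{1}{- \frac{13629}{23} - 609} = \frac{1}{- \frac{27636}{23}} = - \frac{23}{27636}$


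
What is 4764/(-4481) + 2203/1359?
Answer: 3397367/6089679 ≈ 0.55789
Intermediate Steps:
4764/(-4481) + 2203/1359 = 4764*(-1/4481) + 2203*(1/1359) = -4764/4481 + 2203/1359 = 3397367/6089679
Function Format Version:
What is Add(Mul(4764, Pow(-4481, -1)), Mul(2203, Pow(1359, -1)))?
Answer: Rational(3397367, 6089679) ≈ 0.55789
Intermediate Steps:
Add(Mul(4764, Pow(-4481, -1)), Mul(2203, Pow(1359, -1))) = Add(Mul(4764, Rational(-1, 4481)), Mul(2203, Rational(1, 1359))) = Add(Rational(-4764, 4481), Rational(2203, 1359)) = Rational(3397367, 6089679)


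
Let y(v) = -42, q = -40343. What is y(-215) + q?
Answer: -40385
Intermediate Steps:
y(-215) + q = -42 - 40343 = -40385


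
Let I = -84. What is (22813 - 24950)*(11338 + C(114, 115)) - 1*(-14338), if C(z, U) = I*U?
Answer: -3571548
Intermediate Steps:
C(z, U) = -84*U
(22813 - 24950)*(11338 + C(114, 115)) - 1*(-14338) = (22813 - 24950)*(11338 - 84*115) - 1*(-14338) = -2137*(11338 - 9660) + 14338 = -2137*1678 + 14338 = -3585886 + 14338 = -3571548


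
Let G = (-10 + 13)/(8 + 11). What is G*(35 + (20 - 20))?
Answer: 105/19 ≈ 5.5263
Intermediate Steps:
G = 3/19 ≈ 0.15789
G*(35 + (20 - 20)) = 3*(35 + (20 - 20))/19 = 3*(35 + 0)/19 = (3/19)*35 = 105/19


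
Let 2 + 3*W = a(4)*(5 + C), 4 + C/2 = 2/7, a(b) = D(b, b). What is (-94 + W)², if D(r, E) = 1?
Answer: 4020025/441 ≈ 9115.7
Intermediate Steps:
a(b) = 1
C = -52/7 (C = -8 + 2*(2/7) = -8 + 4/7 = -52/7 ≈ -7.4286)
W = -31/21 (W = -⅔ + (1*(5 - 52/7))/3 = -⅔ + (1*(-17/7))/3 = -⅔ + (⅓)*(-17/7) = -⅔ - 17/21 = -31/21 ≈ -1.4762)
(-94 + W)² = (-94 - 31/21)² = (-2005/21)² = 4020025/441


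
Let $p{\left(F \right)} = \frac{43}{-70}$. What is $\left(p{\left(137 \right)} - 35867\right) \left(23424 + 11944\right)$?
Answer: $- \frac{44399802372}{35} \approx -1.2686 \cdot 10^{9}$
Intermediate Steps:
$p{\left(F \right)} = - \frac{43}{70}$ ($p{\left(F \right)} = 43 \left(- \frac{1}{70}\right) = - \frac{43}{70}$)
$\left(p{\left(137 \right)} - 35867\right) \left(23424 + 11944\right) = \left(- \frac{43}{70} - 35867\right) \left(23424 + 11944\right) = \left(- \frac{2510733}{70}\right) 35368 = - \frac{44399802372}{35}$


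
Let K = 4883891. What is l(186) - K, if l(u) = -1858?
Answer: -4885749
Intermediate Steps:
l(186) - K = -1858 - 1*4883891 = -1858 - 4883891 = -4885749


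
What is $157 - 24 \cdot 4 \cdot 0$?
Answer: $157$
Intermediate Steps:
$157 - 24 \cdot 4 \cdot 0 = 157 - 0 = 157 + 0 = 157$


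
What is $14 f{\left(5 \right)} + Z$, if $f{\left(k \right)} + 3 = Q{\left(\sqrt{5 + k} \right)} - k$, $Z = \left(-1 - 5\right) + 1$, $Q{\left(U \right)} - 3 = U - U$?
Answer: $-75$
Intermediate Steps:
$Q{\left(U \right)} = 3$ ($Q{\left(U \right)} = 3 + \left(U - U\right) = 3 + 0 = 3$)
$Z = -5$ ($Z = -6 + 1 = -5$)
$f{\left(k \right)} = - k$ ($f{\left(k \right)} = -3 - \left(-3 + k\right) = - k$)
$14 f{\left(5 \right)} + Z = 14 \left(\left(-1\right) 5\right) - 5 = 14 \left(-5\right) - 5 = -70 - 5 = -75$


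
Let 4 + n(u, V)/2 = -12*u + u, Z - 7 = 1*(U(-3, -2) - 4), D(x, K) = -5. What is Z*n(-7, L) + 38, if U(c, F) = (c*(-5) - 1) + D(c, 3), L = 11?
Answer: 1790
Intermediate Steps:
U(c, F) = -6 - 5*c (U(c, F) = (c*(-5) - 1) - 5 = (-5*c - 1) - 5 = (-1 - 5*c) - 5 = -6 - 5*c)
Z = 12 (Z = 7 + 1*((-6 - 5*(-3)) - 4) = 7 + 1*((-6 + 15) - 4) = 7 + 1*(9 - 4) = 7 + 1*5 = 7 + 5 = 12)
n(u, V) = -8 - 22*u (n(u, V) = -8 + 2*(-12*u + u) = -8 + 2*(-11*u) = -8 - 22*u)
Z*n(-7, L) + 38 = 12*(-8 - 22*(-7)) + 38 = 12*(-8 + 154) + 38 = 12*146 + 38 = 1752 + 38 = 1790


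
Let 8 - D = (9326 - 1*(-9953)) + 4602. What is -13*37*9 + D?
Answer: -28202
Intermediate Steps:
D = -23873 (D = 8 - ((9326 - 1*(-9953)) + 4602) = 8 - ((9326 + 9953) + 4602) = 8 - (19279 + 4602) = 8 - 1*23881 = 8 - 23881 = -23873)
-13*37*9 + D = -13*37*9 - 23873 = -481*9 - 23873 = -4329 - 23873 = -28202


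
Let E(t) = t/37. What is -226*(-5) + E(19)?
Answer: 41829/37 ≈ 1130.5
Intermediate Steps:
E(t) = t/37 (E(t) = t*(1/37) = t/37)
-226*(-5) + E(19) = -226*(-5) + (1/37)*19 = 1130 + 19/37 = 41829/37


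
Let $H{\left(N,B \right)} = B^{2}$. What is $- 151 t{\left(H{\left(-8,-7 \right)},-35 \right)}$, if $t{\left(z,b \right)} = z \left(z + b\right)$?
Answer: $-103586$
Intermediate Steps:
$t{\left(z,b \right)} = z \left(b + z\right)$
$- 151 t{\left(H{\left(-8,-7 \right)},-35 \right)} = - 151 \left(-7\right)^{2} \left(-35 + \left(-7\right)^{2}\right) = - 151 \cdot 49 \left(-35 + 49\right) = - 151 \cdot 49 \cdot 14 = \left(-151\right) 686 = -103586$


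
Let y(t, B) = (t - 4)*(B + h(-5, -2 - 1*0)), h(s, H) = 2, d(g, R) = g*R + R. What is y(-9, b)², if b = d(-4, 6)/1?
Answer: 43264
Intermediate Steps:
d(g, R) = R + R*g (d(g, R) = R*g + R = R + R*g)
b = -18 (b = (6*(1 - 4))/1 = (6*(-3))*1 = -18*1 = -18)
y(t, B) = (-4 + t)*(2 + B) (y(t, B) = (t - 4)*(B + 2) = (-4 + t)*(2 + B))
y(-9, b)² = (-8 - 4*(-18) + 2*(-9) - 18*(-9))² = (-8 + 72 - 18 + 162)² = 208² = 43264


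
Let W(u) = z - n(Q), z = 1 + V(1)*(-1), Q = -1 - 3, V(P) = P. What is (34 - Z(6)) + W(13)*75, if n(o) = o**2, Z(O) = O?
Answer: -1172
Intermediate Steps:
Q = -4
z = 0 (z = 1 + 1*(-1) = 1 - 1 = 0)
W(u) = -16 (W(u) = 0 - 1*(-4)**2 = 0 - 1*16 = 0 - 16 = -16)
(34 - Z(6)) + W(13)*75 = (34 - 1*6) - 16*75 = (34 - 6) - 1200 = 28 - 1200 = -1172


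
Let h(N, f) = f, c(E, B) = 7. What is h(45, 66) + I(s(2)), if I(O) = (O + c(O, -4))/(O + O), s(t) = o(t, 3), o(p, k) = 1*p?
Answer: 273/4 ≈ 68.250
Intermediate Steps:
o(p, k) = p
s(t) = t
I(O) = (7 + O)/(2*O) (I(O) = (O + 7)/(O + O) = (7 + O)/((2*O)) = (7 + O)*(1/(2*O)) = (7 + O)/(2*O))
h(45, 66) + I(s(2)) = 66 + (½)*(7 + 2)/2 = 66 + (½)*(½)*9 = 66 + 9/4 = 273/4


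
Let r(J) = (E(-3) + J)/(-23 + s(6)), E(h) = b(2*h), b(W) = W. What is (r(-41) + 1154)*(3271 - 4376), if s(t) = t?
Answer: -1278225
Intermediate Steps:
E(h) = 2*h
r(J) = 6/17 - J/17 (r(J) = (2*(-3) + J)/(-23 + 6) = (-6 + J)/(-17) = (-6 + J)*(-1/17) = 6/17 - J/17)
(r(-41) + 1154)*(3271 - 4376) = ((6/17 - 1/17*(-41)) + 1154)*(3271 - 4376) = ((6/17 + 41/17) + 1154)*(-1105) = (47/17 + 1154)*(-1105) = (19665/17)*(-1105) = -1278225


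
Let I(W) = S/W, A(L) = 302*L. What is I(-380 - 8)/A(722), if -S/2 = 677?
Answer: 677/42300536 ≈ 1.6005e-5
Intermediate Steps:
S = -1354 (S = -2*677 = -1354)
I(W) = -1354/W
I(-380 - 8)/A(722) = (-1354/(-380 - 8))/((302*722)) = -1354/(-388)/218044 = -1354*(-1/388)*(1/218044) = (677/194)*(1/218044) = 677/42300536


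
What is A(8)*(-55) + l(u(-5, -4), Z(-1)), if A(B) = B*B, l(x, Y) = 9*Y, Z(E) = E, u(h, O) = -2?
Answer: -3529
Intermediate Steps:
A(B) = B²
A(8)*(-55) + l(u(-5, -4), Z(-1)) = 8²*(-55) + 9*(-1) = 64*(-55) - 9 = -3520 - 9 = -3529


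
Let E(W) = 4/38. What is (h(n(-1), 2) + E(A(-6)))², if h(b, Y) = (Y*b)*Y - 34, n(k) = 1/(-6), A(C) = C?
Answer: 3880900/3249 ≈ 1194.5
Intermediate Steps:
E(W) = 2/19 (E(W) = 4*(1/38) = 2/19)
n(k) = -⅙
h(b, Y) = -34 + b*Y² (h(b, Y) = b*Y² - 34 = -34 + b*Y²)
(h(n(-1), 2) + E(A(-6)))² = ((-34 - ⅙*2²) + 2/19)² = ((-34 - ⅙*4) + 2/19)² = ((-34 - ⅔) + 2/19)² = (-104/3 + 2/19)² = (-1970/57)² = 3880900/3249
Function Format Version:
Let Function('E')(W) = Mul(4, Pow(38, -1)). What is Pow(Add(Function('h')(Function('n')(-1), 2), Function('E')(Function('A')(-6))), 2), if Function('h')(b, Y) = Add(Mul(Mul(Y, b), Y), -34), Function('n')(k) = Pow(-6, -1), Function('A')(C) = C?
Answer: Rational(3880900, 3249) ≈ 1194.5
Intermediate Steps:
Function('E')(W) = Rational(2, 19) (Function('E')(W) = Mul(4, Rational(1, 38)) = Rational(2, 19))
Function('n')(k) = Rational(-1, 6)
Function('h')(b, Y) = Add(-34, Mul(b, Pow(Y, 2))) (Function('h')(b, Y) = Add(Mul(b, Pow(Y, 2)), -34) = Add(-34, Mul(b, Pow(Y, 2))))
Pow(Add(Function('h')(Function('n')(-1), 2), Function('E')(Function('A')(-6))), 2) = Pow(Add(Add(-34, Mul(Rational(-1, 6), Pow(2, 2))), Rational(2, 19)), 2) = Pow(Add(Add(-34, Mul(Rational(-1, 6), 4)), Rational(2, 19)), 2) = Pow(Add(Add(-34, Rational(-2, 3)), Rational(2, 19)), 2) = Pow(Add(Rational(-104, 3), Rational(2, 19)), 2) = Pow(Rational(-1970, 57), 2) = Rational(3880900, 3249)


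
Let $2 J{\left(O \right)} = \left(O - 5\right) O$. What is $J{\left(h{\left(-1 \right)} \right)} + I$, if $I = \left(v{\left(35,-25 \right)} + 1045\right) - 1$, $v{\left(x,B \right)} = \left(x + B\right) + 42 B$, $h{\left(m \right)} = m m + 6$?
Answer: $11$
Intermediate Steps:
$h{\left(m \right)} = 6 + m^{2}$ ($h{\left(m \right)} = m^{2} + 6 = 6 + m^{2}$)
$J{\left(O \right)} = \frac{O \left(-5 + O\right)}{2}$ ($J{\left(O \right)} = \frac{\left(O - 5\right) O}{2} = \frac{\left(-5 + O\right) O}{2} = \frac{O \left(-5 + O\right)}{2}$)
$v{\left(x,B \right)} = x + 43 B$ ($v{\left(x,B \right)} = \left(B + x\right) + 42 B = x + 43 B$)
$I = 4$ ($I = \left(\left(35 + 43 \left(-25\right)\right) + 1045\right) - 1 = \left(\left(35 - 1075\right) + 1045\right) - 1 = \left(-1040 + 1045\right) - 1 = 5 - 1 = 4$)
$J{\left(h{\left(-1 \right)} \right)} + I = \frac{\left(6 + \left(-1\right)^{2}\right) \left(-5 + \left(6 + \left(-1\right)^{2}\right)\right)}{2} + 4 = \frac{\left(6 + 1\right) \left(-5 + \left(6 + 1\right)\right)}{2} + 4 = \frac{1}{2} \cdot 7 \left(-5 + 7\right) + 4 = \frac{1}{2} \cdot 7 \cdot 2 + 4 = 7 + 4 = 11$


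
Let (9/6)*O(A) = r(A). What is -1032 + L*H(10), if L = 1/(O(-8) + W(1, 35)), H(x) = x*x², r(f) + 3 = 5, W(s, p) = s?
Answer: -4224/7 ≈ -603.43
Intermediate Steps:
r(f) = 2 (r(f) = -3 + 5 = 2)
O(A) = 4/3 (O(A) = (⅔)*2 = 4/3)
H(x) = x³
L = 3/7 (L = 1/(4/3 + 1) = 1/(7/3) = 3/7 ≈ 0.42857)
-1032 + L*H(10) = -1032 + (3/7)*10³ = -1032 + (3/7)*1000 = -1032 + 3000/7 = -4224/7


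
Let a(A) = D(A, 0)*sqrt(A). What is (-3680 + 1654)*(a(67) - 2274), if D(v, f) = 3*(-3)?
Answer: 4607124 + 18234*sqrt(67) ≈ 4.7564e+6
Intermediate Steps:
D(v, f) = -9
a(A) = -9*sqrt(A)
(-3680 + 1654)*(a(67) - 2274) = (-3680 + 1654)*(-9*sqrt(67) - 2274) = -2026*(-2274 - 9*sqrt(67)) = 4607124 + 18234*sqrt(67)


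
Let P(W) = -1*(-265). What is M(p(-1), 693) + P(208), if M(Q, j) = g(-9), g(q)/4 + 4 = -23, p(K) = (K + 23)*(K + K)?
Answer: 157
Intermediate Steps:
p(K) = 2*K*(23 + K) (p(K) = (23 + K)*(2*K) = 2*K*(23 + K))
P(W) = 265
g(q) = -108 (g(q) = -16 + 4*(-23) = -16 - 92 = -108)
M(Q, j) = -108
M(p(-1), 693) + P(208) = -108 + 265 = 157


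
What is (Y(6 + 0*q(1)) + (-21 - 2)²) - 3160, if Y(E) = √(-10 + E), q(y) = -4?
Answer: -2631 + 2*I ≈ -2631.0 + 2.0*I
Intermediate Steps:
(Y(6 + 0*q(1)) + (-21 - 2)²) - 3160 = (√(-10 + (6 + 0*(-4))) + (-21 - 2)²) - 3160 = (√(-10 + (6 + 0)) + (-23)²) - 3160 = (√(-10 + 6) + 529) - 3160 = (√(-4) + 529) - 3160 = (2*I + 529) - 3160 = (529 + 2*I) - 3160 = -2631 + 2*I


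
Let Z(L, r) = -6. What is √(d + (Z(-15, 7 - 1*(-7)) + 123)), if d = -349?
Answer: 2*I*√58 ≈ 15.232*I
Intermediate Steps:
√(d + (Z(-15, 7 - 1*(-7)) + 123)) = √(-349 + (-6 + 123)) = √(-349 + 117) = √(-232) = 2*I*√58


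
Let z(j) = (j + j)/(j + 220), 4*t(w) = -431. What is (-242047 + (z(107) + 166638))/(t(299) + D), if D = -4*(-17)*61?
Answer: -98634116/5284647 ≈ -18.664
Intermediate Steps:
t(w) = -431/4 (t(w) = (¼)*(-431) = -431/4)
D = 4148 (D = 68*61 = 4148)
z(j) = 2*j/(220 + j) (z(j) = (2*j)/(220 + j) = 2*j/(220 + j))
(-242047 + (z(107) + 166638))/(t(299) + D) = (-242047 + (2*107/(220 + 107) + 166638))/(-431/4 + 4148) = (-242047 + (2*107/327 + 166638))/(16161/4) = (-242047 + (2*107*(1/327) + 166638))*(4/16161) = (-242047 + (214/327 + 166638))*(4/16161) = (-242047 + 54490840/327)*(4/16161) = -24658529/327*4/16161 = -98634116/5284647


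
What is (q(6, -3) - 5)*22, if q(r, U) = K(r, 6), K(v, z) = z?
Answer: 22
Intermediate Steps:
q(r, U) = 6
(q(6, -3) - 5)*22 = (6 - 5)*22 = 1*22 = 22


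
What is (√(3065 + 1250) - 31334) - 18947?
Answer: -50281 + √4315 ≈ -50215.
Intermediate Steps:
(√(3065 + 1250) - 31334) - 18947 = (√4315 - 31334) - 18947 = (-31334 + √4315) - 18947 = -50281 + √4315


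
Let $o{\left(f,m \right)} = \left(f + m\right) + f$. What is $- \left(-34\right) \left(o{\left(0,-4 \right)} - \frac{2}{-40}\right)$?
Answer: $- \frac{1343}{10} \approx -134.3$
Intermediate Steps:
$o{\left(f,m \right)} = m + 2 f$
$- \left(-34\right) \left(o{\left(0,-4 \right)} - \frac{2}{-40}\right) = - \left(-34\right) \left(\left(-4 + 2 \cdot 0\right) - \frac{2}{-40}\right) = - \left(-34\right) \left(\left(-4 + 0\right) - - \frac{1}{20}\right) = - \left(-34\right) \left(-4 + \frac{1}{20}\right) = - \frac{\left(-34\right) \left(-79\right)}{20} = \left(-1\right) \frac{1343}{10} = - \frac{1343}{10}$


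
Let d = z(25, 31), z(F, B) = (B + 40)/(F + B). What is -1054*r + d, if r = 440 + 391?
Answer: -49048873/56 ≈ -8.7587e+5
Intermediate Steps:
r = 831
z(F, B) = (40 + B)/(B + F)
d = 71/56 (d = (40 + 31)/(31 + 25) = 71/56 ≈ 1.2679)
-1054*r + d = -1054*831 + 71/56 = -875874 + 71/56 = -49048873/56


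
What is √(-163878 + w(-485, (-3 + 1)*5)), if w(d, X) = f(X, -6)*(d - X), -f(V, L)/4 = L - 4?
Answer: I*√182878 ≈ 427.64*I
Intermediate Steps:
f(V, L) = 16 - 4*L (f(V, L) = -4*(L - 4) = -4*(-4 + L) = 16 - 4*L)
w(d, X) = -40*X + 40*d (w(d, X) = (16 - 4*(-6))*(d - X) = (16 + 24)*(d - X) = 40*(d - X) = -40*X + 40*d)
√(-163878 + w(-485, (-3 + 1)*5)) = √(-163878 + (-40*(-3 + 1)*5 + 40*(-485))) = √(-163878 + (-(-80)*5 - 19400)) = √(-163878 + (-40*(-10) - 19400)) = √(-163878 + (400 - 19400)) = √(-163878 - 19000) = √(-182878) = I*√182878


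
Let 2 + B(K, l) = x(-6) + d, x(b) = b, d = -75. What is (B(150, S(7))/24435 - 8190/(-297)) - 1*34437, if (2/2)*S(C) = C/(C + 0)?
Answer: -9248738008/268785 ≈ -34409.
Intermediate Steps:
S(C) = 1 (S(C) = C/(C + 0) = C/C = 1)
B(K, l) = -83 (B(K, l) = -2 + (-6 - 75) = -2 - 81 = -83)
(B(150, S(7))/24435 - 8190/(-297)) - 1*34437 = (-83/24435 - 8190/(-297)) - 1*34437 = (-83*1/24435 - 8190*(-1/297)) - 34437 = (-83/24435 + 910/33) - 34437 = 7411037/268785 - 34437 = -9248738008/268785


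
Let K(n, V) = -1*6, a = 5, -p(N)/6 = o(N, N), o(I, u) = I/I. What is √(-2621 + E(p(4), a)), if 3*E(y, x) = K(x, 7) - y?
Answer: I*√2621 ≈ 51.196*I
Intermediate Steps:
o(I, u) = 1
p(N) = -6 (p(N) = -6*1 = -6)
K(n, V) = -6
E(y, x) = -2 - y/3 (E(y, x) = (-6 - y)/3 = -2 - y/3)
√(-2621 + E(p(4), a)) = √(-2621 + (-2 - ⅓*(-6))) = √(-2621 + (-2 + 2)) = √(-2621 + 0) = √(-2621) = I*√2621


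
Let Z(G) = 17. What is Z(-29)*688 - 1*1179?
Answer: 10517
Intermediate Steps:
Z(-29)*688 - 1*1179 = 17*688 - 1*1179 = 11696 - 1179 = 10517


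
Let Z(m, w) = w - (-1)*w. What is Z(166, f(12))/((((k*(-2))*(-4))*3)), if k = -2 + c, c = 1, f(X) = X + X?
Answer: -2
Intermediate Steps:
f(X) = 2*X
k = -1 (k = -2 + 1 = -1)
Z(m, w) = 2*w (Z(m, w) = w + w = 2*w)
Z(166, f(12))/((((k*(-2))*(-4))*3)) = (2*(2*12))/(((-1*(-2)*(-4))*3)) = (2*24)/(((2*(-4))*3)) = 48/((-8*3)) = 48/(-24) = 48*(-1/24) = -2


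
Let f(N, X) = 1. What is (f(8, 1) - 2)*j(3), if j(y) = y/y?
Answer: -1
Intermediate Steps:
j(y) = 1
(f(8, 1) - 2)*j(3) = (1 - 2)*1 = -1*1 = -1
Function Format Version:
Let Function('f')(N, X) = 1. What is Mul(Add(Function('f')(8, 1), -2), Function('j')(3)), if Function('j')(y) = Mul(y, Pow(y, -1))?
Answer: -1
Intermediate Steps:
Function('j')(y) = 1
Mul(Add(Function('f')(8, 1), -2), Function('j')(3)) = Mul(Add(1, -2), 1) = Mul(-1, 1) = -1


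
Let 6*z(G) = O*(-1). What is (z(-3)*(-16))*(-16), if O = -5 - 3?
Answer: 1024/3 ≈ 341.33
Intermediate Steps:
O = -8
z(G) = 4/3 (z(G) = (-8*(-1))/6 = (⅙)*8 = 4/3)
(z(-3)*(-16))*(-16) = ((4/3)*(-16))*(-16) = -64/3*(-16) = 1024/3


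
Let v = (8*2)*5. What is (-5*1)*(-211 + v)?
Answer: 655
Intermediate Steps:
v = 80 (v = 16*5 = 80)
(-5*1)*(-211 + v) = (-5*1)*(-211 + 80) = -5*(-131) = 655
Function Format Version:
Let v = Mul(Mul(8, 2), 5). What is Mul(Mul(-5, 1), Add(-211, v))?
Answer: 655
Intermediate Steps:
v = 80 (v = Mul(16, 5) = 80)
Mul(Mul(-5, 1), Add(-211, v)) = Mul(Mul(-5, 1), Add(-211, 80)) = Mul(-5, -131) = 655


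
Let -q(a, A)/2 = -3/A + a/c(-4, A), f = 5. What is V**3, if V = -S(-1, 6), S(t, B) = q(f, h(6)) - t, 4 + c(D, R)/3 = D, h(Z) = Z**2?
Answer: -6859/1728 ≈ -3.9693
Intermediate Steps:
c(D, R) = -12 + 3*D
q(a, A) = 6/A + a/12 (q(a, A) = -2*(-3/A + a/(-12 + 3*(-4))) = -2*(-3/A + a/(-12 - 12)) = -2*(-3/A + a/(-24)) = -2*(-3/A + a*(-1/24)) = -2*(-3/A - a/24) = 6/A + a/12)
S(t, B) = 7/12 - t (S(t, B) = (6/(6**2) + (1/12)*5) - t = (6/36 + 5/12) - t = (6*(1/36) + 5/12) - t = (1/6 + 5/12) - t = 7/12 - t)
V = -19/12 (V = -(7/12 - 1*(-1)) = -(7/12 + 1) = -1*19/12 = -19/12 ≈ -1.5833)
V**3 = (-19/12)**3 = -6859/1728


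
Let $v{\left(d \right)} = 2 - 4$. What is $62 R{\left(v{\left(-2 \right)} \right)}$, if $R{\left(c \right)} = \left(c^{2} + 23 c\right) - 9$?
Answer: $-3162$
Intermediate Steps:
$v{\left(d \right)} = -2$
$R{\left(c \right)} = -9 + c^{2} + 23 c$
$62 R{\left(v{\left(-2 \right)} \right)} = 62 \left(-9 + \left(-2\right)^{2} + 23 \left(-2\right)\right) = 62 \left(-9 + 4 - 46\right) = 62 \left(-51\right) = -3162$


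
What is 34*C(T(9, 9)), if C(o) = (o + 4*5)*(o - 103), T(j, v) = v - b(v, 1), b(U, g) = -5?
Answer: -102884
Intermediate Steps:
T(j, v) = 5 + v (T(j, v) = v - 1*(-5) = v + 5 = 5 + v)
C(o) = (-103 + o)*(20 + o) (C(o) = (o + 20)*(-103 + o) = (20 + o)*(-103 + o) = (-103 + o)*(20 + o))
34*C(T(9, 9)) = 34*(-2060 + (5 + 9)**2 - 83*(5 + 9)) = 34*(-2060 + 14**2 - 83*14) = 34*(-2060 + 196 - 1162) = 34*(-3026) = -102884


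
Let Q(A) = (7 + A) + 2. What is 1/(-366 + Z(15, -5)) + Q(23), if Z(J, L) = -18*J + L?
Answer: 20511/641 ≈ 31.998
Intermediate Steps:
Q(A) = 9 + A
Z(J, L) = L - 18*J
1/(-366 + Z(15, -5)) + Q(23) = 1/(-366 + (-5 - 18*15)) + (9 + 23) = 1/(-366 + (-5 - 270)) + 32 = 1/(-366 - 275) + 32 = 1/(-641) + 32 = -1/641 + 32 = 20511/641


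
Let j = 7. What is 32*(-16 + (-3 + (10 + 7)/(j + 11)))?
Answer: -5200/9 ≈ -577.78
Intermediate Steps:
32*(-16 + (-3 + (10 + 7)/(j + 11))) = 32*(-16 + (-3 + (10 + 7)/(7 + 11))) = 32*(-16 + (-3 + 17/18)) = 32*(-16 - 37/18) = 32*(-325/18) = -5200/9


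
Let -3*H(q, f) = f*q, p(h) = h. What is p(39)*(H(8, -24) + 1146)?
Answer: 47190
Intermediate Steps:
H(q, f) = -f*q/3
p(39)*(H(8, -24) + 1146) = 39*(-⅓*(-24)*8 + 1146) = 39*(64 + 1146) = 39*1210 = 47190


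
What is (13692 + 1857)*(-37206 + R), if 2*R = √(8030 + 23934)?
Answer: -578516094 + 15549*√7991 ≈ -5.7713e+8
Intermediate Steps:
R = √7991 (R = √(8030 + 23934)/2 = √31964/2 = (2*√7991)/2 = √7991 ≈ 89.392)
(13692 + 1857)*(-37206 + R) = (13692 + 1857)*(-37206 + √7991) = 15549*(-37206 + √7991) = -578516094 + 15549*√7991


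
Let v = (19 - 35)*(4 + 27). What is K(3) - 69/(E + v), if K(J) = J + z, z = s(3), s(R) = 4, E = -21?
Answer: 3688/517 ≈ 7.1335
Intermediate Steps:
v = -496 (v = -16*31 = -496)
z = 4
K(J) = 4 + J (K(J) = J + 4 = 4 + J)
K(3) - 69/(E + v) = (4 + 3) - 69/(-21 - 496) = 7 - 69/(-517) = 7 - 1/517*(-69) = 7 + 69/517 = 3688/517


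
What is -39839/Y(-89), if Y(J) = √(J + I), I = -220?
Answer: 39839*I*√309/309 ≈ 2266.4*I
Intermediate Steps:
Y(J) = √(-220 + J) (Y(J) = √(J - 220) = √(-220 + J))
-39839/Y(-89) = -39839/√(-220 - 89) = -39839*(-I*√309/309) = -(-39839)*I*√309/309 = 39839*I*√309/309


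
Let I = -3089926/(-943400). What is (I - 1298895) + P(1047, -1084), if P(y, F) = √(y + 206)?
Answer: -612687226537/471700 + √1253 ≈ -1.2989e+6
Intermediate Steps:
P(y, F) = √(206 + y)
I = 1544963/471700 (I = -3089926*(-1/943400) = 1544963/471700 ≈ 3.2753)
(I - 1298895) + P(1047, -1084) = (1544963/471700 - 1298895) + √(206 + 1047) = -612687226537/471700 + √1253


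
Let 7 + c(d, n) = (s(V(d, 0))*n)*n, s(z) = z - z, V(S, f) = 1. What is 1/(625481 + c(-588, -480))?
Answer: 1/625474 ≈ 1.5988e-6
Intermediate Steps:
s(z) = 0
c(d, n) = -7 (c(d, n) = -7 + (0*n)*n = -7 + 0*n = -7 + 0 = -7)
1/(625481 + c(-588, -480)) = 1/(625481 - 7) = 1/625474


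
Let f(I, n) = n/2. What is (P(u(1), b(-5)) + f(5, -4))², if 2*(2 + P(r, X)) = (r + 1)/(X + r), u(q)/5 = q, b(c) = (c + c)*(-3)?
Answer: 18769/1225 ≈ 15.322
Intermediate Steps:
f(I, n) = n/2 (f(I, n) = n*(½) = n/2)
b(c) = -6*c (b(c) = (2*c)*(-3) = -6*c)
u(q) = 5*q
P(r, X) = -2 + (1 + r)/(2*(X + r)) (P(r, X) = -2 + ((r + 1)/(X + r))/2 = -2 + ((1 + r)/(X + r))/2 = -2 + (1 + r)/(2*(X + r)))
(P(u(1), b(-5)) + f(5, -4))² = ((1 - (-24)*(-5) - 15)/(2*(-6*(-5) + 5*1)) + (½)*(-4))² = ((1 - 4*30 - 3*5)/(2*(30 + 5)) - 2)² = ((½)*(1 - 120 - 15)/35 - 2)² = ((½)*(1/35)*(-134) - 2)² = (-67/35 - 2)² = (-137/35)² = 18769/1225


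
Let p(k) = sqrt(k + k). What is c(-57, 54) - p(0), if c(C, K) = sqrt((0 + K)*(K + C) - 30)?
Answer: 8*I*sqrt(3) ≈ 13.856*I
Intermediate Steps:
p(k) = sqrt(2)*sqrt(k) (p(k) = sqrt(2*k) = sqrt(2)*sqrt(k))
c(C, K) = sqrt(-30 + K*(C + K)) (c(C, K) = sqrt(K*(C + K) - 30) = sqrt(-30 + K*(C + K)))
c(-57, 54) - p(0) = sqrt(-30 + 54**2 - 57*54) - sqrt(2)*sqrt(0) = sqrt(-30 + 2916 - 3078) - sqrt(2)*0 = sqrt(-192) - 1*0 = 8*I*sqrt(3) + 0 = 8*I*sqrt(3)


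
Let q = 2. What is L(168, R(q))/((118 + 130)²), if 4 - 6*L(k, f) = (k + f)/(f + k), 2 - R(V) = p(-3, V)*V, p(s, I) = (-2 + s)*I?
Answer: 1/123008 ≈ 8.1296e-6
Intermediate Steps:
p(s, I) = I*(-2 + s)
R(V) = 2 + 5*V² (R(V) = 2 - V*(-2 - 3)*V = 2 - V*(-5)*V = 2 - (-5*V)*V = 2 - (-5)*V² = 2 + 5*V²)
L(k, f) = ½ (L(k, f) = ⅔ - (k + f)/(6*(f + k)) = ⅔ - (f + k)/(6*(f + k)) = ⅔ - ⅙*1 = ⅔ - ⅙ = ½)
L(168, R(q))/((118 + 130)²) = 1/(2*((118 + 130)²)) = 1/(2*(248²)) = (½)/61504 = (½)*(1/61504) = 1/123008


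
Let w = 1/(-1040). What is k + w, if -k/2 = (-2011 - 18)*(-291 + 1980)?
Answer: 7128120479/1040 ≈ 6.8540e+6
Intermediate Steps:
k = 6853962 (k = -2*(-2011 - 18)*(-291 + 1980) = -(-4058)*1689 = -2*(-3426981) = 6853962)
w = -1/1040 ≈ -0.00096154
k + w = 6853962 - 1/1040 = 7128120479/1040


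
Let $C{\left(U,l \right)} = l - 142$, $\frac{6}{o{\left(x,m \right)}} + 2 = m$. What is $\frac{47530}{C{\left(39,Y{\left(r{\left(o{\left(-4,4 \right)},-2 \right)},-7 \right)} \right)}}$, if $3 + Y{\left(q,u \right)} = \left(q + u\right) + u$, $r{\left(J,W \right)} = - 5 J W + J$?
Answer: $- \frac{3395}{9} \approx -377.22$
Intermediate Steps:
$o{\left(x,m \right)} = \frac{6}{-2 + m}$
$r{\left(J,W \right)} = J - 5 J W$ ($r{\left(J,W \right)} = - 5 J W + J = J - 5 J W$)
$Y{\left(q,u \right)} = -3 + q + 2 u$ ($Y{\left(q,u \right)} = -3 + \left(\left(q + u\right) + u\right) = -3 + \left(q + 2 u\right) = -3 + q + 2 u$)
$C{\left(U,l \right)} = -142 + l$ ($C{\left(U,l \right)} = l - 142 = -142 + l$)
$\frac{47530}{C{\left(39,Y{\left(r{\left(o{\left(-4,4 \right)},-2 \right)},-7 \right)} \right)}} = \frac{47530}{-142 + \left(-3 + \frac{6}{-2 + 4} \left(1 - -10\right) + 2 \left(-7\right)\right)} = \frac{47530}{-142 - \left(17 - \frac{6}{2} \left(1 + 10\right)\right)} = \frac{47530}{-142 - \left(17 - 6 \cdot \frac{1}{2} \cdot 11\right)} = \frac{47530}{-142 - -16} = \frac{47530}{-142 + 16} = \frac{47530}{-126} = 47530 \left(- \frac{1}{126}\right) = - \frac{3395}{9}$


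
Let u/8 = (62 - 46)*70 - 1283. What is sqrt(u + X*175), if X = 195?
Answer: sqrt(32821) ≈ 181.17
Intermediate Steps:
u = -1304 (u = 8*((62 - 46)*70 - 1283) = 8*(16*70 - 1283) = 8*(1120 - 1283) = 8*(-163) = -1304)
sqrt(u + X*175) = sqrt(-1304 + 195*175) = sqrt(-1304 + 34125) = sqrt(32821)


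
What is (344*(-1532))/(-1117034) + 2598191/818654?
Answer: 1666852446363/457232176118 ≈ 3.6455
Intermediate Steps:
(344*(-1532))/(-1117034) + 2598191/818654 = -527008*(-1/1117034) + 2598191*(1/818654) = 263504/558517 + 2598191/818654 = 1666852446363/457232176118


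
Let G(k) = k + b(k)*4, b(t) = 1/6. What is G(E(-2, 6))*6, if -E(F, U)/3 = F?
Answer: 40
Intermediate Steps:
b(t) = ⅙
E(F, U) = -3*F
G(k) = ⅔ + k (G(k) = k + (⅙)*4 = k + ⅔ = ⅔ + k)
G(E(-2, 6))*6 = (⅔ - 3*(-2))*6 = (⅔ + 6)*6 = (20/3)*6 = 40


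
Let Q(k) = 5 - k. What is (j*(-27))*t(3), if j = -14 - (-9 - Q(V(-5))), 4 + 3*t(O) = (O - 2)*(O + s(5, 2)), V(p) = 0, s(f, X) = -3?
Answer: 0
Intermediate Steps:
t(O) = -4/3 + (-3 + O)*(-2 + O)/3 (t(O) = -4/3 + ((O - 2)*(O - 3))/3 = -4/3 + ((-2 + O)*(-3 + O))/3 = -4/3 + ((-3 + O)*(-2 + O))/3 = -4/3 + (-3 + O)*(-2 + O)/3)
j = 0 (j = -14 - (-9 - (5 - 1*0)) = -14 - (-9 - (5 + 0)) = -14 - (-9 - 1*5) = -14 - (-9 - 5) = -14 - 1*(-14) = -14 + 14 = 0)
(j*(-27))*t(3) = (0*(-27))*(⅔ - 5/3*3 + (⅓)*3²) = 0*(⅔ - 5 + (⅓)*9) = 0*(⅔ - 5 + 3) = 0*(-4/3) = 0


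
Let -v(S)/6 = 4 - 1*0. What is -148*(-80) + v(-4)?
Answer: 11816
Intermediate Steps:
v(S) = -24 (v(S) = -6*(4 - 1*0) = -6*(4 + 0) = -6*4 = -24)
-148*(-80) + v(-4) = -148*(-80) - 24 = 11840 - 24 = 11816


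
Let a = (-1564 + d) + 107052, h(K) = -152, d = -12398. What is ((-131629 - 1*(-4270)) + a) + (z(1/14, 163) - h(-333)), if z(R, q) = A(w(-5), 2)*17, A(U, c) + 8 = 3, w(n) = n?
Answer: -34202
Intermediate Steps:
A(U, c) = -5 (A(U, c) = -8 + 3 = -5)
z(R, q) = -85 (z(R, q) = -5*17 = -85)
a = 93090 (a = (-1564 - 12398) + 107052 = -13962 + 107052 = 93090)
((-131629 - 1*(-4270)) + a) + (z(1/14, 163) - h(-333)) = ((-131629 - 1*(-4270)) + 93090) + (-85 - 1*(-152)) = ((-131629 + 4270) + 93090) + (-85 + 152) = (-127359 + 93090) + 67 = -34269 + 67 = -34202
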